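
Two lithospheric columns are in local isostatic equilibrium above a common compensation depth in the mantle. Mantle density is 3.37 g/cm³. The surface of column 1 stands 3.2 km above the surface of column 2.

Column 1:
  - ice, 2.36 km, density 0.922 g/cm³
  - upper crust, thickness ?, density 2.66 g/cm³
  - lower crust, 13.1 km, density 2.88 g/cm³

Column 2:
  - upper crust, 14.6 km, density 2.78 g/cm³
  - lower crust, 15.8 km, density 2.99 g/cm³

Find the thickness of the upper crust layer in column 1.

18.6 km

Take the compensation level at the base of the deeper column (depth z_c below the surface of column 1) and equate Σ ρ_i t_i down to z_c; mantle fills any gap and the z_c terms cancel.
Column 1: 2.36×0.922 + x×2.66 + 13.1×2.88 + (z_c − 15.46 − x)×3.37
Column 2: 3.2×0 + 14.6×2.78 + 15.8×2.99 + (z_c − 3.2 − 30.4)×3.37
The z_c×3.37 term appears on both sides and cancels. Collect the known terms of each column as K = Σ(ρt)_known − 3.37 × (depth of known layers): K_1 = 39.90392 − 3.37×15.46 = −12.19628; K_2 = 87.83 − 3.37×(3.2 + 30.4) = −25.402.
Balance: K_1 − x×(3.37 − 2.66) = K_2, so x = (K_1 − K_2)/(3.37 − 2.66) = 13.2057/0.71 = 18.6 km.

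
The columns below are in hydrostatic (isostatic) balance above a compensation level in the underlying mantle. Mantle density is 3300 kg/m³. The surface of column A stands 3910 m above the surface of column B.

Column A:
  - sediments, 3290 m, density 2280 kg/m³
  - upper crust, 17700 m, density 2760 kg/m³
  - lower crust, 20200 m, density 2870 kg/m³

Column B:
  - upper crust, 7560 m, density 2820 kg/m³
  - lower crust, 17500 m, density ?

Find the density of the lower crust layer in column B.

3010 kg/m³

Take the compensation level at the base of the deeper column (depth z_c below the surface of column A) and equate Σ ρ_i t_i down to z_c; mantle fills any gap and the z_c terms cancel.
Column A: 3290×2280 + 17700×2760 + 20200×2870 + (z_c − 41190)×3300
Column B: 3910×0 + 7560×2820 + 17500×ρ + (z_c − 3910 − 25060)×3300
The z_c×3300 term appears on both sides and cancels. Collect the known terms of each column as K = Σ(ρt)_known − 3300 × (depth of known layers): K_A = 114327200 − 3300×41190 = −21599800; K_B = 21319200 − 3300×(3910 + 25060) = −74281800.
Balance: K_A = K_B + 17500×ρ, so ρ = (K_A − K_B)/17500 = 52682000/17500 = 3010 kg/m³.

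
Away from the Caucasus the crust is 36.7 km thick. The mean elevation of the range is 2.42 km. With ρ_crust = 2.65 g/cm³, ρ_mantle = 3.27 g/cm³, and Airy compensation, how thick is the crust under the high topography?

49.5 km

Root depth r = h ρ_c / (ρ_m − ρ_c) = 2.42 km × 2.65 / 0.62 = 10.34 km.
Total thickness = T + h + r = 36.7 km + 2.42 km + 10.34 km = 49.5 km.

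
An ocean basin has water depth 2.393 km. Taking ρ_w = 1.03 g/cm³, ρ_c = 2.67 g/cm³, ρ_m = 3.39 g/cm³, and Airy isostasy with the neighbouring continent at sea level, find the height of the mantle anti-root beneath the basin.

5.45 km

Balancing pressure at the compensation depth: replacing crust with seawater at the top is compensated by replacing crust with mantle at the base: d (ρ_c − ρ_w) = a (ρ_m − ρ_c).
a = d (ρ_c − ρ_w)/(ρ_m − ρ_c) = 2.393 km × 1.64/0.72 = 5.45 km.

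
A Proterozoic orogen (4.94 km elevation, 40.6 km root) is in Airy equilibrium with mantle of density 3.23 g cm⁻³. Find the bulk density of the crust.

2.88 g cm⁻³

ρ_c h = (ρ_m − ρ_c) r → ρ_c (h + r) = ρ_m r → ρ_c = ρ_m r / (h + r).
ρ_c = 3.23 × 40.6 km / (4.94 km + 40.6 km) = 2.88 g cm⁻³.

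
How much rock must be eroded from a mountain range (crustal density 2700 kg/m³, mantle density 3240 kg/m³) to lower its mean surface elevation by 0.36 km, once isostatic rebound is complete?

2.16 km

Net drop Δ = e − u = e − e ρ_c/ρ_m = e (ρ_m − ρ_c)/ρ_m.
e = Δ ρ_m/(ρ_m − ρ_c) = 0.36 km × 3240/540 = 2.16 km.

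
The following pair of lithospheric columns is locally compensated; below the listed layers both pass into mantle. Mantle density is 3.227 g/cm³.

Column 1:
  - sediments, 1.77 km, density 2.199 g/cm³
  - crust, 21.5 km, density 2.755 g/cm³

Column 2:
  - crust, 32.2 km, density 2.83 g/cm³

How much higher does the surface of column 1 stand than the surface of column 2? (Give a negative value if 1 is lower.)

For any compensation level in the mantle, the mantle terms cancel and isostasy reduces to e = (Σt_1 − Σt_2) − (Σ(ρt)_1 − Σ(ρt)_2) / ρ_m.
Σt_1 = 23.27 km; Σt_2 = 32.2 km; Σ(ρt)_1 = 63.12473; Σ(ρt)_2 = 91.126 (in km·g/cm³).
e = (23.27 − 32.2) − (63.12473 − 91.126) / 3.227 = −0.253 km.

−0.253 km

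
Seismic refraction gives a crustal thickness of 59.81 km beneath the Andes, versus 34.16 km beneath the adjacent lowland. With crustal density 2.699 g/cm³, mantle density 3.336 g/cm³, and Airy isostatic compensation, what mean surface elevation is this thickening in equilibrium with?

4.9 km

Excess crust Δ = 59.81 km − 34.16 km = 25.65 km, split between elevation h and root r with h + r = Δ.
Airy balance ρ_c h = (ρ_m − ρ_c) r gives r = h ρ_c/(ρ_m − ρ_c), so h (1 + ρ_c/(ρ_m − ρ_c)) = Δ, i.e. h = Δ (ρ_m − ρ_c)/ρ_m.
h = 25.65 km × 0.637/3.336 = 4.9 km.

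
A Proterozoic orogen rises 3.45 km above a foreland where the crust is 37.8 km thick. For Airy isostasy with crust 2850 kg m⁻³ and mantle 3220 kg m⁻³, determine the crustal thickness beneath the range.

67.8 km

Root depth r = h ρ_c / (ρ_m − ρ_c) = 3.45 km × 2850 / 370 = 26.57 km.
Total thickness = T + h + r = 37.8 km + 3.45 km + 26.57 km = 67.8 km.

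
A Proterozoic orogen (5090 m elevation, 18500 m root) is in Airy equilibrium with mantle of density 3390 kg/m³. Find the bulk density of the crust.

2660 kg/m³

ρ_c h = (ρ_m − ρ_c) r → ρ_c (h + r) = ρ_m r → ρ_c = ρ_m r / (h + r).
ρ_c = 3390 × 18500 m / (5090 m + 18500 m) = 2660 kg/m³.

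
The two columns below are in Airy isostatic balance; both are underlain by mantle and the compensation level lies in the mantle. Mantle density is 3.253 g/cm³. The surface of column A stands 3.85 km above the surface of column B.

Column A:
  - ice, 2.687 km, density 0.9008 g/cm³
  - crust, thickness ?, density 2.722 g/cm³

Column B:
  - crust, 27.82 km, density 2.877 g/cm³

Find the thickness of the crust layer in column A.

Take the compensation level at the base of the deeper column (depth z_c below the surface of column A) and equate Σ ρ_i t_i down to z_c; mantle fills any gap and the z_c terms cancel.
Column A: 2.687×0.9008 + x×2.722 + (z_c − 2.687 − x)×3.253
Column B: 3.85×0 + 27.82×2.877 + (z_c − 3.85 − 27.82)×3.253
The z_c×3.253 term appears on both sides and cancels. Collect the known terms of each column as K = Σ(ρt)_known − 3.253 × (depth of known layers): K_A = 2.4204496 − 3.253×2.687 = −6.3203614; K_B = 80.03814 − 3.253×(3.85 + 27.82) = −22.98437.
Balance: K_A − x×(3.253 − 2.722) = K_B, so x = (K_A − K_B)/(3.253 − 2.722) = 16.664/0.531 = 31.4 km.

31.4 km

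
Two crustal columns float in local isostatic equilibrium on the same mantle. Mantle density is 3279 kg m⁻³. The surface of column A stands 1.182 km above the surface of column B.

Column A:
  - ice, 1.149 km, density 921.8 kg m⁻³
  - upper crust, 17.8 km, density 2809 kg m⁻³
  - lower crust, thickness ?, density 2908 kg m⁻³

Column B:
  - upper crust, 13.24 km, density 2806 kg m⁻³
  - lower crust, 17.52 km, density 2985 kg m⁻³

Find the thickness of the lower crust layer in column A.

11.4 km

Take the compensation level at the base of the deeper column (depth z_c below the surface of column A) and equate Σ ρ_i t_i down to z_c; mantle fills any gap and the z_c terms cancel.
Column A: 1.149×921.8 + 17.8×2809 + x×2908 + (z_c − 18.949 − x)×3279
Column B: 1.182×0 + 13.24×2806 + 17.52×2985 + (z_c − 1.182 − 30.76)×3279
The z_c×3279 term appears on both sides and cancels. Collect the known terms of each column as K = Σ(ρt)_known − 3279 × (depth of known layers): K_A = 51059.3482 − 3279×18.949 = −11074.4228; K_B = 89448.64 − 3279×(1.182 + 30.76) = −15289.178.
Balance: K_A − x×(3279 − 2908) = K_B, so x = (K_A − K_B)/(3279 − 2908) = 4214.76/371 = 11.4 km.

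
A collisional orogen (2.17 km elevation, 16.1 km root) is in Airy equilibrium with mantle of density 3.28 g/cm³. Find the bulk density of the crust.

2.89 g/cm³

ρ_c h = (ρ_m − ρ_c) r → ρ_c (h + r) = ρ_m r → ρ_c = ρ_m r / (h + r).
ρ_c = 3.28 × 16.1 km / (2.17 km + 16.1 km) = 2.89 g/cm³.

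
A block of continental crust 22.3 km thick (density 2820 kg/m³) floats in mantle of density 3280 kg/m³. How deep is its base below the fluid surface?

19.2 km

Draft d = t ρ_obj/ρ_fluid = 22.3 km × 2820/3280 = 19.2 km.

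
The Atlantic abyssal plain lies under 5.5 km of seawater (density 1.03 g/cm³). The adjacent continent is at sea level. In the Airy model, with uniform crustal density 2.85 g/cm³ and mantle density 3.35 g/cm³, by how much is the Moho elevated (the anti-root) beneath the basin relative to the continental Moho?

Equating mass per unit area of the two columns: replacing crust with seawater at the top is compensated by replacing crust with mantle at the base: d (ρ_c − ρ_w) = a (ρ_m − ρ_c).
a = d (ρ_c − ρ_w)/(ρ_m − ρ_c) = 5.5 km × 1.82/0.5 = 20 km.

20 km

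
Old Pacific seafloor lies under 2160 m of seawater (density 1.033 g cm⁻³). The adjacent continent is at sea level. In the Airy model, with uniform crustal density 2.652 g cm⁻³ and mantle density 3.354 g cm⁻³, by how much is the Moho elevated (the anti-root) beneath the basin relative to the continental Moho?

4980 m

Balancing pressure at the compensation depth: replacing crust with seawater at the top is compensated by replacing crust with mantle at the base: d (ρ_c − ρ_w) = a (ρ_m − ρ_c).
a = d (ρ_c − ρ_w)/(ρ_m − ρ_c) = 2160 m × 1.619/0.702 = 4980 m.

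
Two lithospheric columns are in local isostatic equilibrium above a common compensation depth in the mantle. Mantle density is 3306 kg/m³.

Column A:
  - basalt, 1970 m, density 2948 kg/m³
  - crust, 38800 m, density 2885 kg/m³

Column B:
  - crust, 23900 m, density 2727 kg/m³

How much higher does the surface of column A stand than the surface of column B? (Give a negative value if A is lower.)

969 m

For any compensation level in the mantle, the mantle terms cancel and isostasy reduces to e = (Σt_A − Σt_B) − (Σ(ρt)_A − Σ(ρt)_B) / ρ_m.
Σt_A = 40770 m; Σt_B = 23900 m; Σ(ρt)_A = 117745560; Σ(ρt)_B = 65175300 (in m·kg/m³).
e = (40770 − 23900) − (117745560 − 65175300) / 3306 = 969 m.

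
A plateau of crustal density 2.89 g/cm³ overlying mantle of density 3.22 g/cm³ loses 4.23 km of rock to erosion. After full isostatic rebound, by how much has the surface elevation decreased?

0.434 km

Rebound u = e ρ_c/ρ_m = 4.23 km × 2.89/3.22 = 3.796 km.
Net surface drop = e − u = 4.23 km − 3.796 km = e (ρ_m − ρ_c)/ρ_m = 0.434 km.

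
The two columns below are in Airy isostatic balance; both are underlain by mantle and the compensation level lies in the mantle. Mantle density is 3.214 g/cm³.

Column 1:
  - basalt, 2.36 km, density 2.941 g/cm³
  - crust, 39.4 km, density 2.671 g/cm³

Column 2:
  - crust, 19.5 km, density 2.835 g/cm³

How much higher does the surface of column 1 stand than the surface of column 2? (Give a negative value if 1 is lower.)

For any compensation level in the mantle, the mantle terms cancel and isostasy reduces to e = (Σt_1 − Σt_2) − (Σ(ρt)_1 − Σ(ρt)_2) / ρ_m.
Σt_1 = 41.76 km; Σt_2 = 19.5 km; Σ(ρt)_1 = 112.17816; Σ(ρt)_2 = 55.2825 (in km·g/cm³).
e = (41.76 − 19.5) − (112.17816 − 55.2825) / 3.214 = 4.56 km.

4.56 km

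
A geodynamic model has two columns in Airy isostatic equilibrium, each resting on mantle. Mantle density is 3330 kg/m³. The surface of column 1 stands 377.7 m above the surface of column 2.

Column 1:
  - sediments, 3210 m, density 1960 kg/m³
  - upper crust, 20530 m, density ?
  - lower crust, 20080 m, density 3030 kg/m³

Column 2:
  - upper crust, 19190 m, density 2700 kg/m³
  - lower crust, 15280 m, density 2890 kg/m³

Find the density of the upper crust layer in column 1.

Take the compensation level at the base of the deeper column (depth z_c below the surface of column 1) and equate Σ ρ_i t_i down to z_c; mantle fills any gap and the z_c terms cancel.
Column 1: 3210×1960 + 20530×ρ + 20080×3030 + (z_c − 43820)×3330
Column 2: 377.7×0 + 19190×2700 + 15280×2890 + (z_c − 377.7 − 34470)×3330
The z_c×3330 term appears on both sides and cancels. Collect the known terms of each column as K = Σ(ρt)_known − 3330 × (depth of known layers): K_1 = 67134000 − 3330×43820 = −78786600; K_2 = 95972200 − 3330×(377.7 + 34470) = −20070641.
Balance: K_1 + 20530×ρ = K_2, so ρ = (K_2 − K_1)/20530 = 58716000/20530 = 2860 kg/m³.

2860 kg/m³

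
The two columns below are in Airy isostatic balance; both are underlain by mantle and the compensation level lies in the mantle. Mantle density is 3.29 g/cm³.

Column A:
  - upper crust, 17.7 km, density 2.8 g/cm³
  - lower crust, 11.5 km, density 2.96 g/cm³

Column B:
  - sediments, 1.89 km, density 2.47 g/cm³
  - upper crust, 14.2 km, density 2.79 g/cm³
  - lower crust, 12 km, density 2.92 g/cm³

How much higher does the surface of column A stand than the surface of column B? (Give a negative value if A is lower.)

For any compensation level in the mantle, the mantle terms cancel and isostasy reduces to e = (Σt_A − Σt_B) − (Σ(ρt)_A − Σ(ρt)_B) / ρ_m.
Σt_A = 29.2 km; Σt_B = 28.09 km; Σ(ρt)_A = 83.6; Σ(ρt)_B = 79.3263 (in km·g/cm³).
e = (29.2 − 28.09) − (83.6 − 79.3263) / 3.29 = −0.189 km.

−0.189 km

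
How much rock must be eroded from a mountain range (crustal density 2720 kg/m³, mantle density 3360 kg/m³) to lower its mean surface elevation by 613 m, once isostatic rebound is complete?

Net drop Δ = e − u = e − e ρ_c/ρ_m = e (ρ_m − ρ_c)/ρ_m.
e = Δ ρ_m/(ρ_m − ρ_c) = 613 m × 3360/640 = 3220 m.

3220 m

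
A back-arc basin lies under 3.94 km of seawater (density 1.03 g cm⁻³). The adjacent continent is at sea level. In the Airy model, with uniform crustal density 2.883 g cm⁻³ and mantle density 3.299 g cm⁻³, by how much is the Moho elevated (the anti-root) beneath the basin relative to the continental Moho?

In Airy isostatic equilibrium: replacing crust with seawater at the top is compensated by replacing crust with mantle at the base: d (ρ_c − ρ_w) = a (ρ_m − ρ_c).
a = d (ρ_c − ρ_w)/(ρ_m − ρ_c) = 3.94 km × 1.853/0.416 = 17.6 km.

17.6 km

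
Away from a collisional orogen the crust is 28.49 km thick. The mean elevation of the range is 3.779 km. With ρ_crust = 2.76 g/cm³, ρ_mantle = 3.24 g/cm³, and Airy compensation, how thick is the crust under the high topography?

Root depth r = h ρ_c / (ρ_m − ρ_c) = 3.779 km × 2.76 / 0.48 = 21.73 km.
Total thickness = T + h + r = 28.49 km + 3.779 km + 21.73 km = 54 km.

54 km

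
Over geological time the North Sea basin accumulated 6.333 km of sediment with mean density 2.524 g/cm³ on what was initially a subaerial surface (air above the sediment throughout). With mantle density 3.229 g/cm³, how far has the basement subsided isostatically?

4.95 km

Subaerial load: s = t ρ_sed / ρ_m = 6.333 km × 2.524/3.229 = 4.95 km.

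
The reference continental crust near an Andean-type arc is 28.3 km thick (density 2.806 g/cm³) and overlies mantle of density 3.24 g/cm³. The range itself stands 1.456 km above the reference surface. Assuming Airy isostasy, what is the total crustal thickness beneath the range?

Root depth r = h ρ_c / (ρ_m − ρ_c) = 1.456 km × 2.806 / 0.434 = 9.414 km.
Total thickness = T + h + r = 28.3 km + 1.456 km + 9.414 km = 39.2 km.

39.2 km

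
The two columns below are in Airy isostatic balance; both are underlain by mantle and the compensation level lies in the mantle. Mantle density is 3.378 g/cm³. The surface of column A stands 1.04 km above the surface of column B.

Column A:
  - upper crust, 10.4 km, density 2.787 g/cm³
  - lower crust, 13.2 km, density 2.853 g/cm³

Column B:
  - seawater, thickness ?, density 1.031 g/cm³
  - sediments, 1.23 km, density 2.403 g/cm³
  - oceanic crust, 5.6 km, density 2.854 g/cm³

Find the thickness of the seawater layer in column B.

Take the compensation level at the base of the deeper column (depth z_c below the surface of column A) and equate Σ ρ_i t_i down to z_c; mantle fills any gap and the z_c terms cancel.
Column A: 10.4×2.787 + 13.2×2.853 + (z_c − 23.6)×3.378
Column B: 1.04×0 + x×1.031 + 1.23×2.403 + 5.6×2.854 + (z_c − 1.04 − 6.83 − x)×3.378
The z_c×3.378 term appears on both sides and cancels. Collect the known terms of each column as K = Σ(ρt)_known − 3.378 × (depth of known layers): K_A = 66.6444 − 3.378×23.6 = −13.0764; K_B = 18.93809 − 3.378×(1.04 + 6.83) = −7.64677.
Balance: K_A = K_B − x×(3.378 − 1.031), so x = (K_B − K_A)/(3.378 − 1.031) = 5.42963/2.347 = 2.31 km.

2.31 km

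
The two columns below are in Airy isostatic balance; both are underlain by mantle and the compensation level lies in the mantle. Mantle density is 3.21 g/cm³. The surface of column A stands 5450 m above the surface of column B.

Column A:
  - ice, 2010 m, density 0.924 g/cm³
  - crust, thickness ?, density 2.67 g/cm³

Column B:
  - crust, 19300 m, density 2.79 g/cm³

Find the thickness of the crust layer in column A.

Take the compensation level at the base of the deeper column (depth z_c below the surface of column A) and equate Σ ρ_i t_i down to z_c; mantle fills any gap and the z_c terms cancel.
Column A: 2010×0.924 + x×2.67 + (z_c − 2010 − x)×3.21
Column B: 5450×0 + 19300×2.79 + (z_c − 5450 − 19300)×3.21
The z_c×3.21 term appears on both sides and cancels. Collect the known terms of each column as K = Σ(ρt)_known − 3.21 × (depth of known layers): K_A = 1857.24 − 3.21×2010 = −4594.86; K_B = 53847 − 3.21×(5450 + 19300) = −25600.5.
Balance: K_A − x×(3.21 − 2.67) = K_B, so x = (K_A − K_B)/(3.21 − 2.67) = 21005.6/0.54 = 38900 m.

38900 m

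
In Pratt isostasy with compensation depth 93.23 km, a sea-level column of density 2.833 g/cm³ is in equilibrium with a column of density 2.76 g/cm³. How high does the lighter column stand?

2.47 km

ρ_ref D = ρ (D + h) → h = D (ρ_ref − ρ)/ρ.
h = 93.23 km × (2.833 − 2.76)/2.76 = 2.47 km.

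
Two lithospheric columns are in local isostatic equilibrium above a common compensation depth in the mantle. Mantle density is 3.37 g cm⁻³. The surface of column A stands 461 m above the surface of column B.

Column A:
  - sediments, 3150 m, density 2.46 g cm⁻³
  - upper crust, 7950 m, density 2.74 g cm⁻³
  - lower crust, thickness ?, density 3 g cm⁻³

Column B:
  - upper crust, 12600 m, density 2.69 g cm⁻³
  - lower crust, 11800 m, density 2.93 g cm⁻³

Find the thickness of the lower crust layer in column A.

20100 m

Take the compensation level at the base of the deeper column (depth z_c below the surface of column A) and equate Σ ρ_i t_i down to z_c; mantle fills any gap and the z_c terms cancel.
Column A: 3150×2.46 + 7950×2.74 + x×3 + (z_c − 11100 − x)×3.37
Column B: 461×0 + 12600×2.69 + 11800×2.93 + (z_c − 461 − 24400)×3.37
The z_c×3.37 term appears on both sides and cancels. Collect the known terms of each column as K = Σ(ρt)_known − 3.37 × (depth of known layers): K_A = 29532 − 3.37×11100 = −7875; K_B = 68468 − 3.37×(461 + 24400) = −15313.57.
Balance: K_A − x×(3.37 − 3) = K_B, so x = (K_A − K_B)/(3.37 − 3) = 7438.57/0.37 = 20100 m.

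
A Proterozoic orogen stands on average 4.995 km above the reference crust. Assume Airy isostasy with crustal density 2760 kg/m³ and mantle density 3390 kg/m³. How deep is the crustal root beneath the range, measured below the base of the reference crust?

21.9 km

Isostatic balance requires: the weight of the topography is balanced by the buoyancy of the root, ρ_c h = (ρ_m − ρ_c) r.
r = h · ρ_c / (ρ_m − ρ_c) = 4.995 km × 2760 / (3390 − 2760) = 21.9 km.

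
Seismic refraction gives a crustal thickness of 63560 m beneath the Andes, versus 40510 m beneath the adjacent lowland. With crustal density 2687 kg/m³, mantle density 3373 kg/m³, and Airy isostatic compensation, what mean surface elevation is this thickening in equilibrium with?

Excess crust Δ = 63560 m − 40510 m = 23050 m, split between elevation h and root r with h + r = Δ.
Airy balance ρ_c h = (ρ_m − ρ_c) r gives r = h ρ_c/(ρ_m − ρ_c), so h (1 + ρ_c/(ρ_m − ρ_c)) = Δ, i.e. h = Δ (ρ_m − ρ_c)/ρ_m.
h = 23050 m × 686/3373 = 4690 m.

4690 m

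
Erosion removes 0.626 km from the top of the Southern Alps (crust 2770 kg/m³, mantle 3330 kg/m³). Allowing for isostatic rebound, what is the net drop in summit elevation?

0.105 km

Rebound u = e ρ_c/ρ_m = 0.626 km × 2770/3330 = 0.5207 km.
Net surface drop = e − u = 0.626 km − 0.5207 km = e (ρ_m − ρ_c)/ρ_m = 0.105 km.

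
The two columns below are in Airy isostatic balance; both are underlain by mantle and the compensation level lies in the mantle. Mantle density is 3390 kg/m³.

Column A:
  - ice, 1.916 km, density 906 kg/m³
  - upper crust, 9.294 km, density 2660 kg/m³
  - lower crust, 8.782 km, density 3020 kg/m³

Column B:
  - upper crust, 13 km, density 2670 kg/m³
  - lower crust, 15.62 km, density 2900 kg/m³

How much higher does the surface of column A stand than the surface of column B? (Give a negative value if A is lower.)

−0.655 km

For any compensation level in the mantle, the mantle terms cancel and isostasy reduces to e = (Σt_A − Σt_B) − (Σ(ρt)_A − Σ(ρt)_B) / ρ_m.
Σt_A = 19.992 km; Σt_B = 28.62 km; Σ(ρt)_A = 52979.576; Σ(ρt)_B = 80008 (in km·kg/m³).
e = (19.992 − 28.62) − (52979.576 − 80008) / 3390 = −0.655 km.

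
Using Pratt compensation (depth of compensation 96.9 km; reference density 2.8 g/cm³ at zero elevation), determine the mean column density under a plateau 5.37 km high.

Pratt balance: ρ_ref D = ρ (D + h).
ρ = ρ_ref D/(D + h) = 2.8 × 96.9 km/(96.9 km + 5.37 km) = 2.65 g/cm³.

2.65 g/cm³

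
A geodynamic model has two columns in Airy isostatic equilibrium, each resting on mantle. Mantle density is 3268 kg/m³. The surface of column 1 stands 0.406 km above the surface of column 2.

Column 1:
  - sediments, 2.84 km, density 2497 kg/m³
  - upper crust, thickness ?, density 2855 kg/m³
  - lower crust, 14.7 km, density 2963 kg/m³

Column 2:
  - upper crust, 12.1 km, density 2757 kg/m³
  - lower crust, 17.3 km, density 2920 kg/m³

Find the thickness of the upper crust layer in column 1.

Take the compensation level at the base of the deeper column (depth z_c below the surface of column 1) and equate Σ ρ_i t_i down to z_c; mantle fills any gap and the z_c terms cancel.
Column 1: 2.84×2497 + x×2855 + 14.7×2963 + (z_c − 17.54 − x)×3268
Column 2: 0.406×0 + 12.1×2757 + 17.3×2920 + (z_c − 0.406 − 29.4)×3268
The z_c×3268 term appears on both sides and cancels. Collect the known terms of each column as K = Σ(ρt)_known − 3268 × (depth of known layers): K_1 = 50647.58 − 3268×17.54 = −6673.14; K_2 = 83875.7 − 3268×(0.406 + 29.4) = −13530.308.
Balance: K_1 − x×(3268 − 2855) = K_2, so x = (K_1 − K_2)/(3268 − 2855) = 6857.17/413 = 16.6 km.

16.6 km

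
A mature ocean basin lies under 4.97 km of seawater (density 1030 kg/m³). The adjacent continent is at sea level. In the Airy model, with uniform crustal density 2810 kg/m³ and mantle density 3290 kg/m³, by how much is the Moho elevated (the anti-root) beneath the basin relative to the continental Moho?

Equating mass per unit area of the two columns: replacing crust with seawater at the top is compensated by replacing crust with mantle at the base: d (ρ_c − ρ_w) = a (ρ_m − ρ_c).
a = d (ρ_c − ρ_w)/(ρ_m − ρ_c) = 4.97 km × 1780/480 = 18.4 km.

18.4 km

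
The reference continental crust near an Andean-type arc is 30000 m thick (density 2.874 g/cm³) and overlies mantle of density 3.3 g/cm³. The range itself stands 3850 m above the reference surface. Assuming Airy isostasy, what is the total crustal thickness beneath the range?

Root depth r = h ρ_c / (ρ_m − ρ_c) = 3850 m × 2.874 / 0.426 = 25970 m.
Total thickness = T + h + r = 30000 m + 3850 m + 25970 m = 59800 m.

59800 m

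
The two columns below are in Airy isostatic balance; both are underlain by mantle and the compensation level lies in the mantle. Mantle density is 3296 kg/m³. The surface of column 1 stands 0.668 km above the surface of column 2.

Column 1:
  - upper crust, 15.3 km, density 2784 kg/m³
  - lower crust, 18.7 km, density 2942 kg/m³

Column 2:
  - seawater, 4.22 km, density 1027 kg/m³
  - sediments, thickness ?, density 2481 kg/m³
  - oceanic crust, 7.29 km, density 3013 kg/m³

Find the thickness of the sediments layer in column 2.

Take the compensation level at the base of the deeper column (depth z_c below the surface of column 1) and equate Σ ρ_i t_i down to z_c; mantle fills any gap and the z_c terms cancel.
Column 1: 15.3×2784 + 18.7×2942 + (z_c − 34)×3296
Column 2: 0.668×0 + 4.22×1027 + x×2481 + 7.29×3013 + (z_c − 0.668 − 11.51 − x)×3296
The z_c×3296 term appears on both sides and cancels. Collect the known terms of each column as K = Σ(ρt)_known − 3296 × (depth of known layers): K_1 = 97610.6 − 3296×34 = −14453.4; K_2 = 26298.71 − 3296×(0.668 + 11.51) = −13839.978.
Balance: K_1 = K_2 − x×(3296 − 2481), so x = (K_2 − K_1)/(3296 − 2481) = 613.422/815 = 0.753 km.

0.753 km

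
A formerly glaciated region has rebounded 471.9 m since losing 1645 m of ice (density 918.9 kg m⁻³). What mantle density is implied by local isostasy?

3200 kg m⁻³

ρ_m = ρ_ice t / u = 918.9 × 1645 m/471.9 m = 3200 kg m⁻³.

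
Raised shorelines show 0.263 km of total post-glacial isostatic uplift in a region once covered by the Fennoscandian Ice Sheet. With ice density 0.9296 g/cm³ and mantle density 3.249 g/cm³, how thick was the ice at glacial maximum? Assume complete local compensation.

0.919 km

u = t ρ_ice/ρ_m → t = u ρ_m/ρ_ice = 0.263 km × 3.249/0.9296 = 0.919 km.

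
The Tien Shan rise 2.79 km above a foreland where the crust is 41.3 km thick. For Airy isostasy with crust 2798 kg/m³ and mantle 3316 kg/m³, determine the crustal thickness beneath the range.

Root depth r = h ρ_c / (ρ_m − ρ_c) = 2.79 km × 2798 / 518 = 15.07 km.
Total thickness = T + h + r = 41.3 km + 2.79 km + 15.07 km = 59.2 km.

59.2 km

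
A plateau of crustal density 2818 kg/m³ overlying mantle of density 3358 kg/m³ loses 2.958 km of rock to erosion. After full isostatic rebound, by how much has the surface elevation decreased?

0.476 km

Rebound u = e ρ_c/ρ_m = 2.958 km × 2818/3358 = 2.482 km.
Net surface drop = e − u = 2.958 km − 2.482 km = e (ρ_m − ρ_c)/ρ_m = 0.476 km.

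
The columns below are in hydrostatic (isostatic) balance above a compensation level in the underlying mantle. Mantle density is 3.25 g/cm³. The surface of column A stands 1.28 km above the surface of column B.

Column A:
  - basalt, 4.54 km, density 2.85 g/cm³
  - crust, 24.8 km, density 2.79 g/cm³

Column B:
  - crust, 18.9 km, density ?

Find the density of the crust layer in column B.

2.77 g/cm³

Take the compensation level at the base of the deeper column (depth z_c below the surface of column A) and equate Σ ρ_i t_i down to z_c; mantle fills any gap and the z_c terms cancel.
Column A: 4.54×2.85 + 24.8×2.79 + (z_c − 29.34)×3.25
Column B: 1.28×0 + 18.9×ρ + (z_c − 1.28 − 18.9)×3.25
The z_c×3.25 term appears on both sides and cancels. Collect the known terms of each column as K = Σ(ρt)_known − 3.25 × (depth of known layers): K_A = 82.131 − 3.25×29.34 = −13.224; K_B = 0 − 3.25×(1.28 + 18.9) = −65.585.
Balance: K_A = K_B + 18.9×ρ, so ρ = (K_A − K_B)/18.9 = 52.361/18.9 = 2.77 g/cm³.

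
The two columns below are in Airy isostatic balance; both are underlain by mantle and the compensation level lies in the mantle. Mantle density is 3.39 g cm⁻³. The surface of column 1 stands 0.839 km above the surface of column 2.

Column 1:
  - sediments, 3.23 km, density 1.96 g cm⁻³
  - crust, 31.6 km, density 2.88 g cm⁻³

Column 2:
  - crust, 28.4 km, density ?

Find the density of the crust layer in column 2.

2.76 g cm⁻³

Take the compensation level at the base of the deeper column (depth z_c below the surface of column 1) and equate Σ ρ_i t_i down to z_c; mantle fills any gap and the z_c terms cancel.
Column 1: 3.23×1.96 + 31.6×2.88 + (z_c − 34.83)×3.39
Column 2: 0.839×0 + 28.4×ρ + (z_c − 0.839 − 28.4)×3.39
The z_c×3.39 term appears on both sides and cancels. Collect the known terms of each column as K = Σ(ρt)_known − 3.39 × (depth of known layers): K_1 = 97.3388 − 3.39×34.83 = −20.7349; K_2 = 0 − 3.39×(0.839 + 28.4) = −99.12021.
Balance: K_1 = K_2 + 28.4×ρ, so ρ = (K_1 − K_2)/28.4 = 78.3853/28.4 = 2.76 g cm⁻³.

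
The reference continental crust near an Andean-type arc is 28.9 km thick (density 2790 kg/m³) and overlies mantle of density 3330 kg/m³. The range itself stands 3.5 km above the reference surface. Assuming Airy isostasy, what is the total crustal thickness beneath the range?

Root depth r = h ρ_c / (ρ_m − ρ_c) = 3.5 km × 2790 / 540 = 18.08 km.
Total thickness = T + h + r = 28.9 km + 3.5 km + 18.08 km = 50.5 km.

50.5 km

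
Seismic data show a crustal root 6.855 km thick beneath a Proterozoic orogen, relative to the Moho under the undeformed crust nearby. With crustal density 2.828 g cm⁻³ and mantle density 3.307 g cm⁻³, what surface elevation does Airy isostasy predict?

By Archimedes' principle applied to the lithosphere: ρ_c h = (ρ_m − ρ_c) r.
h = r (ρ_m − ρ_c) / ρ_c = 6.855 km × (3.307 − 2.828) / 2.828 = 1.16 km.

1.16 km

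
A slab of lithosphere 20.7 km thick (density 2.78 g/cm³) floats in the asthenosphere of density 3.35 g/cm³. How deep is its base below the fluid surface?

Draft d = t ρ_obj/ρ_fluid = 20.7 km × 2.78/3.35 = 17.2 km.

17.2 km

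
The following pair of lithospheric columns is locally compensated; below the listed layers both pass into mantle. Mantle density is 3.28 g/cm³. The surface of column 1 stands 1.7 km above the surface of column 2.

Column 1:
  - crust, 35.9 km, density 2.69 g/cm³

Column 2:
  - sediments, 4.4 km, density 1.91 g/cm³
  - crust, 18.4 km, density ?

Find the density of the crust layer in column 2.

Take the compensation level at the base of the deeper column (depth z_c below the surface of column 1) and equate Σ ρ_i t_i down to z_c; mantle fills any gap and the z_c terms cancel.
Column 1: 35.9×2.69 + (z_c − 35.9)×3.28
Column 2: 1.7×0 + 4.4×1.91 + 18.4×ρ + (z_c − 1.7 − 22.8)×3.28
The z_c×3.28 term appears on both sides and cancels. Collect the known terms of each column as K = Σ(ρt)_known − 3.28 × (depth of known layers): K_1 = 96.571 − 3.28×35.9 = −21.181; K_2 = 8.404 − 3.28×(1.7 + 22.8) = −71.956.
Balance: K_1 = K_2 + 18.4×ρ, so ρ = (K_1 − K_2)/18.4 = 50.775/18.4 = 2.76 g/cm³.

2.76 g/cm³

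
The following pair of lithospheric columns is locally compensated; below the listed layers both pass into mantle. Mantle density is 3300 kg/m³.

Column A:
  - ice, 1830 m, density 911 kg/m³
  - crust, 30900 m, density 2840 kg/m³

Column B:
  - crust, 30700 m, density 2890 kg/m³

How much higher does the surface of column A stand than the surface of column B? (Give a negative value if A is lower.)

1820 m

For any compensation level in the mantle, the mantle terms cancel and isostasy reduces to e = (Σt_A − Σt_B) − (Σ(ρt)_A − Σ(ρt)_B) / ρ_m.
Σt_A = 32730 m; Σt_B = 30700 m; Σ(ρt)_A = 89423130; Σ(ρt)_B = 88723000 (in m·kg/m³).
e = (32730 − 30700) − (89423130 − 88723000) / 3300 = 1820 m.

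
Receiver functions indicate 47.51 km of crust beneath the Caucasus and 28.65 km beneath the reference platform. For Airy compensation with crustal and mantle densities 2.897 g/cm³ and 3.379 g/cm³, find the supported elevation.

2.69 km

Excess crust Δ = 47.51 km − 28.65 km = 18.86 km, split between elevation h and root r with h + r = Δ.
Airy balance ρ_c h = (ρ_m − ρ_c) r gives r = h ρ_c/(ρ_m − ρ_c), so h (1 + ρ_c/(ρ_m − ρ_c)) = Δ, i.e. h = Δ (ρ_m − ρ_c)/ρ_m.
h = 18.86 km × 0.482/3.379 = 2.69 km.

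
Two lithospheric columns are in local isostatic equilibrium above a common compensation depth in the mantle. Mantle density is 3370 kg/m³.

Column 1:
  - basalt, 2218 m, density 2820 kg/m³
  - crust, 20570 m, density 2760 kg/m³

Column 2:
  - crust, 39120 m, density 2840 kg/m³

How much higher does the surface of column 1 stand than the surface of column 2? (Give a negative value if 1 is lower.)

For any compensation level in the mantle, the mantle terms cancel and isostasy reduces to e = (Σt_1 − Σt_2) − (Σ(ρt)_1 − Σ(ρt)_2) / ρ_m.
Σt_1 = 22788 m; Σt_2 = 39120 m; Σ(ρt)_1 = 63027960; Σ(ρt)_2 = 111100800 (in m·kg/m³).
e = (22788 − 39120) − (63027960 − 111100800) / 3370 = −2070 m.

−2070 m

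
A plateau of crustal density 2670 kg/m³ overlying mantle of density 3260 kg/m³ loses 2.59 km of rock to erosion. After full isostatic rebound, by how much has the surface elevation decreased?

Rebound u = e ρ_c/ρ_m = 2.59 km × 2670/3260 = 2.121 km.
Net surface drop = e − u = 2.59 km − 2.121 km = e (ρ_m − ρ_c)/ρ_m = 0.469 km.

0.469 km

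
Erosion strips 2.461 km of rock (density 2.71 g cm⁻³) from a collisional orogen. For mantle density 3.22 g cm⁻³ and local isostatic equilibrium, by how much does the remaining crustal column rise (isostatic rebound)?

2.07 km

Unloading: uplift u = e ρ_c/ρ_m = 2.461 km × 2.71/3.22 = 2.07 km.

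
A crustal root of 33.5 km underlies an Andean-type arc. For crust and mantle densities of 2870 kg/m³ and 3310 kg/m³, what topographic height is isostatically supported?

In Airy isostatic equilibrium: ρ_c h = (ρ_m − ρ_c) r.
h = r (ρ_m − ρ_c) / ρ_c = 33.5 km × (3310 − 2870) / 2870 = 5.14 km.

5.14 km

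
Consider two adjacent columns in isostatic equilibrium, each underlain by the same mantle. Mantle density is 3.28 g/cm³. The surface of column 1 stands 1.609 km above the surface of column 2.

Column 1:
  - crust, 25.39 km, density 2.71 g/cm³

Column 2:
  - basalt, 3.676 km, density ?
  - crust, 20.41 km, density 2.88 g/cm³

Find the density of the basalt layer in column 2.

Take the compensation level at the base of the deeper column (depth z_c below the surface of column 1) and equate Σ ρ_i t_i down to z_c; mantle fills any gap and the z_c terms cancel.
Column 1: 25.39×2.71 + (z_c − 25.39)×3.28
Column 2: 1.609×0 + 3.676×ρ + 20.41×2.88 + (z_c − 1.609 − 24.086)×3.28
The z_c×3.28 term appears on both sides and cancels. Collect the known terms of each column as K = Σ(ρt)_known − 3.28 × (depth of known layers): K_1 = 68.8069 − 3.28×25.39 = −14.4723; K_2 = 58.7808 − 3.28×(1.609 + 24.086) = −25.4988.
Balance: K_1 = K_2 + 3.676×ρ, so ρ = (K_1 − K_2)/3.676 = 11.0265/3.676 = 3 g/cm³.

3 g/cm³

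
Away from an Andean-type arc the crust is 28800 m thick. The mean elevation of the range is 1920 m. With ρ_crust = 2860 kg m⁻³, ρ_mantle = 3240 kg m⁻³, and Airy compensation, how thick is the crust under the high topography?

45200 m

Root depth r = h ρ_c / (ρ_m − ρ_c) = 1920 m × 2860 / 380 = 14450 m.
Total thickness = T + h + r = 28800 m + 1920 m + 14450 m = 45200 m.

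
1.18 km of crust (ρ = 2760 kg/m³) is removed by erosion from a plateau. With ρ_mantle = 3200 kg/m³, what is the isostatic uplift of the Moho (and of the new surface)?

Unloading: uplift u = e ρ_c/ρ_m = 1.18 km × 2760/3200 = 1.02 km.

1.02 km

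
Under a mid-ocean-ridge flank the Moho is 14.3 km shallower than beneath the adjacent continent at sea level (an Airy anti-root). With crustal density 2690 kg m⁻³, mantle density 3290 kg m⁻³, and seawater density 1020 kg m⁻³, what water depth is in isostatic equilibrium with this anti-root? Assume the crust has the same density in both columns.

Replacing a thickness d of crust by seawater at the top must be balanced by replacing crust with mantle at the base: d (ρ_c − ρ_w) = a (ρ_m − ρ_c).
d = a (ρ_m − ρ_c)/(ρ_c − ρ_w) = 14.3 km × 600/1670 = 5.14 km.

5.14 km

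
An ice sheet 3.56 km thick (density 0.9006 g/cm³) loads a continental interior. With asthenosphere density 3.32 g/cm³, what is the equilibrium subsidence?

Balancing pressure at the compensation depth: the ice load ρ_ice t is balanced by mantle displaced below, ρ_m s.
s = t ρ_ice / ρ_m = 3.56 km × 0.9006/3.32 = 0.966 km.

0.966 km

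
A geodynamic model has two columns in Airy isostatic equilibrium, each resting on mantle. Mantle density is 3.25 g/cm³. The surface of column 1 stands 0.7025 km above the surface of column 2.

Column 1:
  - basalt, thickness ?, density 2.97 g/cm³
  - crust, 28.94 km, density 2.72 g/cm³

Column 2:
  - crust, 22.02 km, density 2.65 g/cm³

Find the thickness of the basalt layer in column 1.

0.56 km

Take the compensation level at the base of the deeper column (depth z_c below the surface of column 1) and equate Σ ρ_i t_i down to z_c; mantle fills any gap and the z_c terms cancel.
Column 1: x×2.97 + 28.94×2.72 + (z_c − 28.94 − x)×3.25
Column 2: 0.7025×0 + 22.02×2.65 + (z_c − 0.7025 − 22.02)×3.25
The z_c×3.25 term appears on both sides and cancels. Collect the known terms of each column as K = Σ(ρt)_known − 3.25 × (depth of known layers): K_1 = 78.7168 − 3.25×28.94 = −15.3382; K_2 = 58.353 − 3.25×(0.7025 + 22.02) = −15.495125.
Balance: K_1 − x×(3.25 − 2.97) = K_2, so x = (K_1 − K_2)/(3.25 − 2.97) = 0.156925/0.28 = 0.56 km.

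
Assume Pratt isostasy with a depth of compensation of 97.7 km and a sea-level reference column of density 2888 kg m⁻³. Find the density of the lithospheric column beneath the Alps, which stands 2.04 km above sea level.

Pratt balance: ρ_ref D = ρ (D + h).
ρ = ρ_ref D/(D + h) = 2888 × 97.7 km/(97.7 km + 2.04 km) = 2830 kg m⁻³.

2830 kg m⁻³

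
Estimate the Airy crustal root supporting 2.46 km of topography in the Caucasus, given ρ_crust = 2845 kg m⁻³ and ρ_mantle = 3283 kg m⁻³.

Isostatic balance requires: the weight of the topography is balanced by the buoyancy of the root, ρ_c h = (ρ_m − ρ_c) r.
r = h · ρ_c / (ρ_m − ρ_c) = 2.46 km × 2845 / (3283 − 2845) = 16 km.

16 km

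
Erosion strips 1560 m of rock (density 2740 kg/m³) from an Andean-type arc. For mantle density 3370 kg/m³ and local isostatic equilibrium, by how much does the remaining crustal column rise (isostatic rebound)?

Unloading: uplift u = e ρ_c/ρ_m = 1560 m × 2740/3370 = 1270 m.

1270 m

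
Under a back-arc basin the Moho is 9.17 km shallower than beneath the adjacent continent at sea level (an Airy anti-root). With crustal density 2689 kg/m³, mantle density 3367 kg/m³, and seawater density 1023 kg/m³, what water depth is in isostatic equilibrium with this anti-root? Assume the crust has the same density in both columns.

Replacing a thickness d of crust by seawater at the top must be balanced by replacing crust with mantle at the base: d (ρ_c − ρ_w) = a (ρ_m − ρ_c).
d = a (ρ_m − ρ_c)/(ρ_c − ρ_w) = 9.17 km × 678/1666 = 3.73 km.

3.73 km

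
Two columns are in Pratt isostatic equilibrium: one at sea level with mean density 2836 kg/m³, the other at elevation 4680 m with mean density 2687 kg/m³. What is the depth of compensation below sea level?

84400 m

ρ_ref D = ρ (D + h) → D (ρ_ref − ρ) = ρ h.
D = ρ h/(ρ_ref − ρ) = 2687 × 4680 m/(2836 − 2687) = 84400 m.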